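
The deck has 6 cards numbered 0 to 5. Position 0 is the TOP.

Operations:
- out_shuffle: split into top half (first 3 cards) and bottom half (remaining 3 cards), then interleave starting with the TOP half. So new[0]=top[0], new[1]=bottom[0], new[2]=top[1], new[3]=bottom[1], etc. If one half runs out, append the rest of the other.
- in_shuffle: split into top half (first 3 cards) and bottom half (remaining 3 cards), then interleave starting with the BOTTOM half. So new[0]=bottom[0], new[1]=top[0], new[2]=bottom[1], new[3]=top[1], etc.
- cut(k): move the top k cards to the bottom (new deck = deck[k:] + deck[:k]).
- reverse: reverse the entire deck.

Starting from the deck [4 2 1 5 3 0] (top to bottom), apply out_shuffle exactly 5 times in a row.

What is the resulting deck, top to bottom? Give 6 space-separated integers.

After op 1 (out_shuffle): [4 5 2 3 1 0]
After op 2 (out_shuffle): [4 3 5 1 2 0]
After op 3 (out_shuffle): [4 1 3 2 5 0]
After op 4 (out_shuffle): [4 2 1 5 3 0]
After op 5 (out_shuffle): [4 5 2 3 1 0]

Answer: 4 5 2 3 1 0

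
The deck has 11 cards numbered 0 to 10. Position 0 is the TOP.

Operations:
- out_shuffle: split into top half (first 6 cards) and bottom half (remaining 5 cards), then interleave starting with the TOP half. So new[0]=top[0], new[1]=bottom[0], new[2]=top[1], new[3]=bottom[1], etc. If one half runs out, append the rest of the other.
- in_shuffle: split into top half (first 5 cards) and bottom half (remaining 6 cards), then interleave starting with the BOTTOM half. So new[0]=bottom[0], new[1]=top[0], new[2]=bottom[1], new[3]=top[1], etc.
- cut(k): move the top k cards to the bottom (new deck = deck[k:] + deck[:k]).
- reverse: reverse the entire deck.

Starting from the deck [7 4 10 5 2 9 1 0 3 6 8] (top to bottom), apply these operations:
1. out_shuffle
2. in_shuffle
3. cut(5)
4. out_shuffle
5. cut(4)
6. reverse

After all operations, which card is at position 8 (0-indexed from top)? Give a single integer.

After op 1 (out_shuffle): [7 1 4 0 10 3 5 6 2 8 9]
After op 2 (in_shuffle): [3 7 5 1 6 4 2 0 8 10 9]
After op 3 (cut(5)): [4 2 0 8 10 9 3 7 5 1 6]
After op 4 (out_shuffle): [4 3 2 7 0 5 8 1 10 6 9]
After op 5 (cut(4)): [0 5 8 1 10 6 9 4 3 2 7]
After op 6 (reverse): [7 2 3 4 9 6 10 1 8 5 0]
Position 8: card 8.

Answer: 8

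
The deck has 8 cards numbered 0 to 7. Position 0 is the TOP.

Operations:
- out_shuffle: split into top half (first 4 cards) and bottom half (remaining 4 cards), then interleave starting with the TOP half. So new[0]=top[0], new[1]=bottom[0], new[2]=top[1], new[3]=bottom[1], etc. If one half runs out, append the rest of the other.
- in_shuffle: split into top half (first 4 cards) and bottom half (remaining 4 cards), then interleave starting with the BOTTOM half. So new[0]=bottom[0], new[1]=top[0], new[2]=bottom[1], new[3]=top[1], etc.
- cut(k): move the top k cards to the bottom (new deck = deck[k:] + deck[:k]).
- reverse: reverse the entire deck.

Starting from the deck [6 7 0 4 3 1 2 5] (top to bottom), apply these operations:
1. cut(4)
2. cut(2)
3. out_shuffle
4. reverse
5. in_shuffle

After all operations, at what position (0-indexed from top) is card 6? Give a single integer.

Answer: 7

Derivation:
After op 1 (cut(4)): [3 1 2 5 6 7 0 4]
After op 2 (cut(2)): [2 5 6 7 0 4 3 1]
After op 3 (out_shuffle): [2 0 5 4 6 3 7 1]
After op 4 (reverse): [1 7 3 6 4 5 0 2]
After op 5 (in_shuffle): [4 1 5 7 0 3 2 6]
Card 6 is at position 7.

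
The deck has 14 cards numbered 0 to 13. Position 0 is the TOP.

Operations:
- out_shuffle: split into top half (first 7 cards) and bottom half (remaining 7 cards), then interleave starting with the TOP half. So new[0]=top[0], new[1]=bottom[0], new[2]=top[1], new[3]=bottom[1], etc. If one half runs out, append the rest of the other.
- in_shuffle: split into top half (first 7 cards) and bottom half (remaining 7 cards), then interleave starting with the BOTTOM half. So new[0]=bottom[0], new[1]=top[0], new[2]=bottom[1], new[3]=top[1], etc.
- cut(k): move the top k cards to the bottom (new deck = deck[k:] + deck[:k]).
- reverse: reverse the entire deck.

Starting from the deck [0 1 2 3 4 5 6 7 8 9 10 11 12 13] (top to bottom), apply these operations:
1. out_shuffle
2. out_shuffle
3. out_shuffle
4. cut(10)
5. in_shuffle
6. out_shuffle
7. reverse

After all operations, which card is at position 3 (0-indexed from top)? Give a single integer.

Answer: 8

Derivation:
After op 1 (out_shuffle): [0 7 1 8 2 9 3 10 4 11 5 12 6 13]
After op 2 (out_shuffle): [0 10 7 4 1 11 8 5 2 12 9 6 3 13]
After op 3 (out_shuffle): [0 5 10 2 7 12 4 9 1 6 11 3 8 13]
After op 4 (cut(10)): [11 3 8 13 0 5 10 2 7 12 4 9 1 6]
After op 5 (in_shuffle): [2 11 7 3 12 8 4 13 9 0 1 5 6 10]
After op 6 (out_shuffle): [2 13 11 9 7 0 3 1 12 5 8 6 4 10]
After op 7 (reverse): [10 4 6 8 5 12 1 3 0 7 9 11 13 2]
Position 3: card 8.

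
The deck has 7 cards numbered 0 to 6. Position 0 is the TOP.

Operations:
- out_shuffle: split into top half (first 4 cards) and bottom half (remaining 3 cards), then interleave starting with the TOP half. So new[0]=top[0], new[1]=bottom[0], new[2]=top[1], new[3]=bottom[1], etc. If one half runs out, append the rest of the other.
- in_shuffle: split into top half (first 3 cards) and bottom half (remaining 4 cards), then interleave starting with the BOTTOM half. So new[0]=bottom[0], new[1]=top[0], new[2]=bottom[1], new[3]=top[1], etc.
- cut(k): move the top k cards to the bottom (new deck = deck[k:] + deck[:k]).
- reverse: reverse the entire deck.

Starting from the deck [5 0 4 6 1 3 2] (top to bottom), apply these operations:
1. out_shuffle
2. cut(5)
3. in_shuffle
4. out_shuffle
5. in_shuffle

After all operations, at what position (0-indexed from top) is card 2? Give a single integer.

Answer: 5

Derivation:
After op 1 (out_shuffle): [5 1 0 3 4 2 6]
After op 2 (cut(5)): [2 6 5 1 0 3 4]
After op 3 (in_shuffle): [1 2 0 6 3 5 4]
After op 4 (out_shuffle): [1 3 2 5 0 4 6]
After op 5 (in_shuffle): [5 1 0 3 4 2 6]
Card 2 is at position 5.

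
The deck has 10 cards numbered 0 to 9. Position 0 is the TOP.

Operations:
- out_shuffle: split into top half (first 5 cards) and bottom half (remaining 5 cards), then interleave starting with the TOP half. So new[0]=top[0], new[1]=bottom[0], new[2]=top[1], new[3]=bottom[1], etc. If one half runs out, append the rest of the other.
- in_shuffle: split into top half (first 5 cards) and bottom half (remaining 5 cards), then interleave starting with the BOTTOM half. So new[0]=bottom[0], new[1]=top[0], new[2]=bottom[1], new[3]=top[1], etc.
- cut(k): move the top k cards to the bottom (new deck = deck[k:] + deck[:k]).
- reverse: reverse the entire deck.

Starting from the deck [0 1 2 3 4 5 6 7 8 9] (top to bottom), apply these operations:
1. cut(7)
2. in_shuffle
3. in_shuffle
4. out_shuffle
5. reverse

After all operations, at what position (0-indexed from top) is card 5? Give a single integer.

After op 1 (cut(7)): [7 8 9 0 1 2 3 4 5 6]
After op 2 (in_shuffle): [2 7 3 8 4 9 5 0 6 1]
After op 3 (in_shuffle): [9 2 5 7 0 3 6 8 1 4]
After op 4 (out_shuffle): [9 3 2 6 5 8 7 1 0 4]
After op 5 (reverse): [4 0 1 7 8 5 6 2 3 9]
Card 5 is at position 5.

Answer: 5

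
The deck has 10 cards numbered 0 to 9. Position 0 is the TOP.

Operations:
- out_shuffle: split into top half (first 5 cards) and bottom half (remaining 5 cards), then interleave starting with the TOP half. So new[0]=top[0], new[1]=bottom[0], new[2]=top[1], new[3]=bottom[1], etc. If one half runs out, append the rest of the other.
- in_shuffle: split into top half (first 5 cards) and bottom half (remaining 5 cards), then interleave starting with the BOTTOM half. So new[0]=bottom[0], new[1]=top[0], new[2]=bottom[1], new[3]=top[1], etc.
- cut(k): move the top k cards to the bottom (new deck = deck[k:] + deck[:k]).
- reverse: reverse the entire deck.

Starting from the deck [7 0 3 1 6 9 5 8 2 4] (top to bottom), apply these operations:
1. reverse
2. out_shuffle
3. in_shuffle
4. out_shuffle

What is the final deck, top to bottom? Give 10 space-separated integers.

Answer: 3 2 4 9 5 1 6 7 0 8

Derivation:
After op 1 (reverse): [4 2 8 5 9 6 1 3 0 7]
After op 2 (out_shuffle): [4 6 2 1 8 3 5 0 9 7]
After op 3 (in_shuffle): [3 4 5 6 0 2 9 1 7 8]
After op 4 (out_shuffle): [3 2 4 9 5 1 6 7 0 8]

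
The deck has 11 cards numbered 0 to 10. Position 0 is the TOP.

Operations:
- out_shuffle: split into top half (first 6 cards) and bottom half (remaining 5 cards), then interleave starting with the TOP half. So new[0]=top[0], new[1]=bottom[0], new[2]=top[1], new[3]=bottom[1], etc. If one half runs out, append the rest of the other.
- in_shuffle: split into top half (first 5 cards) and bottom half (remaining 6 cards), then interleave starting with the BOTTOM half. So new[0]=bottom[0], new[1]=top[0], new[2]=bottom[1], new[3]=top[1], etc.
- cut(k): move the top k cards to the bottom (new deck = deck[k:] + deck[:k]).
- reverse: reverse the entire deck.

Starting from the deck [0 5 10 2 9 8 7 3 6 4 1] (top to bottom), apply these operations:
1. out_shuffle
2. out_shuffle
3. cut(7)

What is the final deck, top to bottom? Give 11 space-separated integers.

Answer: 1 10 8 6 0 2 7 4 5 9 3

Derivation:
After op 1 (out_shuffle): [0 7 5 3 10 6 2 4 9 1 8]
After op 2 (out_shuffle): [0 2 7 4 5 9 3 1 10 8 6]
After op 3 (cut(7)): [1 10 8 6 0 2 7 4 5 9 3]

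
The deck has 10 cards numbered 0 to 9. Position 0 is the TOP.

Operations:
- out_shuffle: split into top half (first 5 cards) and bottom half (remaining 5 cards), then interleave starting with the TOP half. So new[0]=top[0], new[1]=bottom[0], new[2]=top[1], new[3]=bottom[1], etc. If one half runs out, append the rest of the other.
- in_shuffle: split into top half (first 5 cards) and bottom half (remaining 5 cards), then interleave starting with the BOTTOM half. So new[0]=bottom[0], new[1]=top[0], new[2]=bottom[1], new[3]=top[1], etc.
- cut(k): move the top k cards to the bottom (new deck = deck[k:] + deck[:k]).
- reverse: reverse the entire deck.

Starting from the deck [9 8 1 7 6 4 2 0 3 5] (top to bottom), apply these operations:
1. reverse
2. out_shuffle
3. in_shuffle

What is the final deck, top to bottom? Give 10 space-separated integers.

After op 1 (reverse): [5 3 0 2 4 6 7 1 8 9]
After op 2 (out_shuffle): [5 6 3 7 0 1 2 8 4 9]
After op 3 (in_shuffle): [1 5 2 6 8 3 4 7 9 0]

Answer: 1 5 2 6 8 3 4 7 9 0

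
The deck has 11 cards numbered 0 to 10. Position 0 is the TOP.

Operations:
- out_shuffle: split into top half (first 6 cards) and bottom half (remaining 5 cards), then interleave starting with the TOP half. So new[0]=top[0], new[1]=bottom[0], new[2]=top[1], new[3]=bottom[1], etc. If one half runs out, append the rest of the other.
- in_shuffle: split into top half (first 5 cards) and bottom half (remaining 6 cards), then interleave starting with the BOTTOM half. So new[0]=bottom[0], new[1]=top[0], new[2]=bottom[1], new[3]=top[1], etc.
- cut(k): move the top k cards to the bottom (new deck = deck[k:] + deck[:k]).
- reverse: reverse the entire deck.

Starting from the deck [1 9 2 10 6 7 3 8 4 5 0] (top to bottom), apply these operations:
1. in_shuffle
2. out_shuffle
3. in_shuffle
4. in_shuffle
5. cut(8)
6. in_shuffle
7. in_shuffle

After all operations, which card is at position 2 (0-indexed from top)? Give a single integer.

After op 1 (in_shuffle): [7 1 3 9 8 2 4 10 5 6 0]
After op 2 (out_shuffle): [7 4 1 10 3 5 9 6 8 0 2]
After op 3 (in_shuffle): [5 7 9 4 6 1 8 10 0 3 2]
After op 4 (in_shuffle): [1 5 8 7 10 9 0 4 3 6 2]
After op 5 (cut(8)): [3 6 2 1 5 8 7 10 9 0 4]
After op 6 (in_shuffle): [8 3 7 6 10 2 9 1 0 5 4]
After op 7 (in_shuffle): [2 8 9 3 1 7 0 6 5 10 4]
Position 2: card 9.

Answer: 9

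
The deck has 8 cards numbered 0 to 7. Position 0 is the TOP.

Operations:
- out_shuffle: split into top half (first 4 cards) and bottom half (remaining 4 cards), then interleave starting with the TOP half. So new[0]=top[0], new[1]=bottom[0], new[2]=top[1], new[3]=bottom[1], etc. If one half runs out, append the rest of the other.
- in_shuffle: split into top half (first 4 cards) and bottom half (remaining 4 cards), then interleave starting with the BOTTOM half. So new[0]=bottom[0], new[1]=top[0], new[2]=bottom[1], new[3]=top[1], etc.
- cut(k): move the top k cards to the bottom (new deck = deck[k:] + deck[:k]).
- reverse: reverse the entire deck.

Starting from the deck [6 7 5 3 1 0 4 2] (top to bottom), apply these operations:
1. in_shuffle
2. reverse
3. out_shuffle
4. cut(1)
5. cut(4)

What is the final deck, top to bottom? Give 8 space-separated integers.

Answer: 6 4 1 3 7 2 0 5

Derivation:
After op 1 (in_shuffle): [1 6 0 7 4 5 2 3]
After op 2 (reverse): [3 2 5 4 7 0 6 1]
After op 3 (out_shuffle): [3 7 2 0 5 6 4 1]
After op 4 (cut(1)): [7 2 0 5 6 4 1 3]
After op 5 (cut(4)): [6 4 1 3 7 2 0 5]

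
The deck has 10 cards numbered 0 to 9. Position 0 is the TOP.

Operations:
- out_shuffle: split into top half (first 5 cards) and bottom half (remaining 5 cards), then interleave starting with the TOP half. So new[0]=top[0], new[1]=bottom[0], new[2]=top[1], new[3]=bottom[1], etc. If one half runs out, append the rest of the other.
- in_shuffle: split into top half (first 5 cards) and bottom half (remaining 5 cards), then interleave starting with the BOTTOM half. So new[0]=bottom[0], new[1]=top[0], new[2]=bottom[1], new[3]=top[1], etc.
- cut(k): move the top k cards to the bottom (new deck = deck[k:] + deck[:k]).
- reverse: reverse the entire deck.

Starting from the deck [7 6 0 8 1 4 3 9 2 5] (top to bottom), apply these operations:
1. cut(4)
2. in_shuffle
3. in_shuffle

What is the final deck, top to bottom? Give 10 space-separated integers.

Answer: 3 5 0 1 9 7 8 4 2 6

Derivation:
After op 1 (cut(4)): [1 4 3 9 2 5 7 6 0 8]
After op 2 (in_shuffle): [5 1 7 4 6 3 0 9 8 2]
After op 3 (in_shuffle): [3 5 0 1 9 7 8 4 2 6]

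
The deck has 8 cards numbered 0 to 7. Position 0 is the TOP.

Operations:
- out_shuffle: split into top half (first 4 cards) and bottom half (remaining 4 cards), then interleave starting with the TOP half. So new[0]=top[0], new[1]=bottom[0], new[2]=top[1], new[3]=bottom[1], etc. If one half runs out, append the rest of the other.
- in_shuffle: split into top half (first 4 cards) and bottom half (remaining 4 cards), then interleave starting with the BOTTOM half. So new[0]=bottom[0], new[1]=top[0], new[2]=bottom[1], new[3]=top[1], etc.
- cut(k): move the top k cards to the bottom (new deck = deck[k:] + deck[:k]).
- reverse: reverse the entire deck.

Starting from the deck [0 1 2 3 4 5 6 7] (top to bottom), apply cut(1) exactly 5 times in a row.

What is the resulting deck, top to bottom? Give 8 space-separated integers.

After op 1 (cut(1)): [1 2 3 4 5 6 7 0]
After op 2 (cut(1)): [2 3 4 5 6 7 0 1]
After op 3 (cut(1)): [3 4 5 6 7 0 1 2]
After op 4 (cut(1)): [4 5 6 7 0 1 2 3]
After op 5 (cut(1)): [5 6 7 0 1 2 3 4]

Answer: 5 6 7 0 1 2 3 4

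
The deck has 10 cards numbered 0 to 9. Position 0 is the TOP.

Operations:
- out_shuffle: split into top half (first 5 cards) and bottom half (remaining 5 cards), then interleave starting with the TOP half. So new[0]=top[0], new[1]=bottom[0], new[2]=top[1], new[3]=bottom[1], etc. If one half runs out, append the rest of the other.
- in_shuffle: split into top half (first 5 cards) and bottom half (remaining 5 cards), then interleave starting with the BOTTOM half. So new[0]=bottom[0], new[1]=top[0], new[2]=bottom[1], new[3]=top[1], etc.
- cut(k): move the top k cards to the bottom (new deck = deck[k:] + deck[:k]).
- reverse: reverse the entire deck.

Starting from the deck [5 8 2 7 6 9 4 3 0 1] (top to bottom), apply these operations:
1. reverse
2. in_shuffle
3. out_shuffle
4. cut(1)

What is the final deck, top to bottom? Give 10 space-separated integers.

Answer: 3 1 8 7 4 0 5 2 9 6

Derivation:
After op 1 (reverse): [1 0 3 4 9 6 7 2 8 5]
After op 2 (in_shuffle): [6 1 7 0 2 3 8 4 5 9]
After op 3 (out_shuffle): [6 3 1 8 7 4 0 5 2 9]
After op 4 (cut(1)): [3 1 8 7 4 0 5 2 9 6]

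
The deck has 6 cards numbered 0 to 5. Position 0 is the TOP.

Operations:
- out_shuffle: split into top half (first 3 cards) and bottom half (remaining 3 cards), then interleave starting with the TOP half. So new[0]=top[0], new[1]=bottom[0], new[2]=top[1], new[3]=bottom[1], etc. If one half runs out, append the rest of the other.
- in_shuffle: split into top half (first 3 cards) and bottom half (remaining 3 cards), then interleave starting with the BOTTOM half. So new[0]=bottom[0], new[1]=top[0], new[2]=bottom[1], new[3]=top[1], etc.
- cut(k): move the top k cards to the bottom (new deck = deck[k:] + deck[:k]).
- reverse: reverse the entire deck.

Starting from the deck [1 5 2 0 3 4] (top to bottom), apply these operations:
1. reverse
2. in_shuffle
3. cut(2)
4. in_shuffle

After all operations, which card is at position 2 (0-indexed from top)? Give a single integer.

After op 1 (reverse): [4 3 0 2 5 1]
After op 2 (in_shuffle): [2 4 5 3 1 0]
After op 3 (cut(2)): [5 3 1 0 2 4]
After op 4 (in_shuffle): [0 5 2 3 4 1]
Position 2: card 2.

Answer: 2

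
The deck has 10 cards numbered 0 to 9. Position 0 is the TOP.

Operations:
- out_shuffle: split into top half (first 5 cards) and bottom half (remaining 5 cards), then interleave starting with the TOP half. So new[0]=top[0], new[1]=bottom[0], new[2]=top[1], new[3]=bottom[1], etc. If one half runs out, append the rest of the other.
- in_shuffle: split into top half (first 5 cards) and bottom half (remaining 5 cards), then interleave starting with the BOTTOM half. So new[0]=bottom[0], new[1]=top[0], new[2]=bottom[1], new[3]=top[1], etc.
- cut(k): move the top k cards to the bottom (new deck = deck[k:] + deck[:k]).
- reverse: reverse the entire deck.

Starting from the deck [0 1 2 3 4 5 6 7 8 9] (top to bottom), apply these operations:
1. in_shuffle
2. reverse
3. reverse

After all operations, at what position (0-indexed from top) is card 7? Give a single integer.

After op 1 (in_shuffle): [5 0 6 1 7 2 8 3 9 4]
After op 2 (reverse): [4 9 3 8 2 7 1 6 0 5]
After op 3 (reverse): [5 0 6 1 7 2 8 3 9 4]
Card 7 is at position 4.

Answer: 4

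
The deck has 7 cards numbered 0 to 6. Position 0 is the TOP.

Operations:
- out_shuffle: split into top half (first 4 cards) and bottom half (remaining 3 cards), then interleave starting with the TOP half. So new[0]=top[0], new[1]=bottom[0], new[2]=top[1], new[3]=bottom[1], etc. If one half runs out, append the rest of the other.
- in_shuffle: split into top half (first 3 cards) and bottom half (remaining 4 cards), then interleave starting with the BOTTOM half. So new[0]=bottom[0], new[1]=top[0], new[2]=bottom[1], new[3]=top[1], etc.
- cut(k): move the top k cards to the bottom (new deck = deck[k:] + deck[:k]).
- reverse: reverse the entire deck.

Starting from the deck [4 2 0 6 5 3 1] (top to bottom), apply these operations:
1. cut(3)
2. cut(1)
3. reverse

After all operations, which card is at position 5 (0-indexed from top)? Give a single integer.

Answer: 3

Derivation:
After op 1 (cut(3)): [6 5 3 1 4 2 0]
After op 2 (cut(1)): [5 3 1 4 2 0 6]
After op 3 (reverse): [6 0 2 4 1 3 5]
Position 5: card 3.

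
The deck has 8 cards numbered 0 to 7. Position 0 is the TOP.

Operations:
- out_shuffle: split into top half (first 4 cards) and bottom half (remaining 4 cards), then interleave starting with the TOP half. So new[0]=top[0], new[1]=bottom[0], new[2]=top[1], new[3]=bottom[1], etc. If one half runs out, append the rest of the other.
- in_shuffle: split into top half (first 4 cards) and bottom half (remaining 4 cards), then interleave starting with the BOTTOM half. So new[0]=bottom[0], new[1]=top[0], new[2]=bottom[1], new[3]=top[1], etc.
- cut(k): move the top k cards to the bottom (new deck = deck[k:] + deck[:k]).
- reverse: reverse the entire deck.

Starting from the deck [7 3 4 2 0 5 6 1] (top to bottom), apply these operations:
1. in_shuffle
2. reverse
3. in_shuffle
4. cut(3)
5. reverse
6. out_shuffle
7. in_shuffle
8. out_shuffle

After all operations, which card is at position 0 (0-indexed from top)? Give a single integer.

After op 1 (in_shuffle): [0 7 5 3 6 4 1 2]
After op 2 (reverse): [2 1 4 6 3 5 7 0]
After op 3 (in_shuffle): [3 2 5 1 7 4 0 6]
After op 4 (cut(3)): [1 7 4 0 6 3 2 5]
After op 5 (reverse): [5 2 3 6 0 4 7 1]
After op 6 (out_shuffle): [5 0 2 4 3 7 6 1]
After op 7 (in_shuffle): [3 5 7 0 6 2 1 4]
After op 8 (out_shuffle): [3 6 5 2 7 1 0 4]
Position 0: card 3.

Answer: 3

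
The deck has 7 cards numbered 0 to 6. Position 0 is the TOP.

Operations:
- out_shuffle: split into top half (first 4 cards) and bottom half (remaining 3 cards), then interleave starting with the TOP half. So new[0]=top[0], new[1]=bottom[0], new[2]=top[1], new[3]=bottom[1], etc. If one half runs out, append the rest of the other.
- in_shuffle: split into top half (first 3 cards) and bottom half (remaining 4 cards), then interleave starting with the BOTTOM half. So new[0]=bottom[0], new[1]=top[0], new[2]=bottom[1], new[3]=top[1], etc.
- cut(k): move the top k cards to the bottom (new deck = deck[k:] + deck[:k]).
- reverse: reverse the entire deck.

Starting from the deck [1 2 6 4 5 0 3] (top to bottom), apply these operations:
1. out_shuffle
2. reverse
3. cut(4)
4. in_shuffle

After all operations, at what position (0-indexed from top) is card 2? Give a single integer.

Answer: 1

Derivation:
After op 1 (out_shuffle): [1 5 2 0 6 3 4]
After op 2 (reverse): [4 3 6 0 2 5 1]
After op 3 (cut(4)): [2 5 1 4 3 6 0]
After op 4 (in_shuffle): [4 2 3 5 6 1 0]
Card 2 is at position 1.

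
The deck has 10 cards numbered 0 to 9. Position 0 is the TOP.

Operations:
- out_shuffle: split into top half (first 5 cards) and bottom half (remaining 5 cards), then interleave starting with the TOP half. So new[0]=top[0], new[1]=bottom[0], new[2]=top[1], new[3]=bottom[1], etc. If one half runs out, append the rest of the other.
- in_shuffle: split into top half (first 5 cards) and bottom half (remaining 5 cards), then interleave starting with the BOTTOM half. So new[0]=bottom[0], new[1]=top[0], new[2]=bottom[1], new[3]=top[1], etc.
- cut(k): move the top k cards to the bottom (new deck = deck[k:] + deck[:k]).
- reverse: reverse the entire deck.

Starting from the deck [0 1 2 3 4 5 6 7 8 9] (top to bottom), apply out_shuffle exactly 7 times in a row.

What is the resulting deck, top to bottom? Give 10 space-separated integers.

Answer: 0 5 1 6 2 7 3 8 4 9

Derivation:
After op 1 (out_shuffle): [0 5 1 6 2 7 3 8 4 9]
After op 2 (out_shuffle): [0 7 5 3 1 8 6 4 2 9]
After op 3 (out_shuffle): [0 8 7 6 5 4 3 2 1 9]
After op 4 (out_shuffle): [0 4 8 3 7 2 6 1 5 9]
After op 5 (out_shuffle): [0 2 4 6 8 1 3 5 7 9]
After op 6 (out_shuffle): [0 1 2 3 4 5 6 7 8 9]
After op 7 (out_shuffle): [0 5 1 6 2 7 3 8 4 9]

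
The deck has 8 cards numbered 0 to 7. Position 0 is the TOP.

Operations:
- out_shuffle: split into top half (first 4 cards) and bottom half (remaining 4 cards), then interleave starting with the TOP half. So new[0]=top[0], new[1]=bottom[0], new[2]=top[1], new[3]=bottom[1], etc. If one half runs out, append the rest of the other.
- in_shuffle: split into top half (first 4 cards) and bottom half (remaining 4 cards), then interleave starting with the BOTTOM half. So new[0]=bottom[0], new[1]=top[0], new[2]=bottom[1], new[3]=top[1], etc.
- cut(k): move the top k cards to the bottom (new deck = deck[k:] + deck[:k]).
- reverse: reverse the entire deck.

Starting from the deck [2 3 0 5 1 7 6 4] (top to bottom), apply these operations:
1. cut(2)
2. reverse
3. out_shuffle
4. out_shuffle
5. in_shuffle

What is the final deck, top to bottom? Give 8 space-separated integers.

Answer: 2 3 6 4 1 7 0 5

Derivation:
After op 1 (cut(2)): [0 5 1 7 6 4 2 3]
After op 2 (reverse): [3 2 4 6 7 1 5 0]
After op 3 (out_shuffle): [3 7 2 1 4 5 6 0]
After op 4 (out_shuffle): [3 4 7 5 2 6 1 0]
After op 5 (in_shuffle): [2 3 6 4 1 7 0 5]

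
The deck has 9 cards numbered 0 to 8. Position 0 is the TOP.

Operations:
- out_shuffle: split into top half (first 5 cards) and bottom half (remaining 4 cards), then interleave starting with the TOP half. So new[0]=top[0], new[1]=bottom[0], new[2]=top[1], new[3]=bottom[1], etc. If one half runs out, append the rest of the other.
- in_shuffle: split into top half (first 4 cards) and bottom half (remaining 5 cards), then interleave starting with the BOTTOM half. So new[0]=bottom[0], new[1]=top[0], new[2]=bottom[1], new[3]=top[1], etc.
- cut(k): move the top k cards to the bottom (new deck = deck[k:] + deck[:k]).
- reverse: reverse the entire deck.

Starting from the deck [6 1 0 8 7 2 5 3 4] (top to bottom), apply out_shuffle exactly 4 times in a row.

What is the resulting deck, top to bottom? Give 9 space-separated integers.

Answer: 6 7 4 8 3 0 5 1 2

Derivation:
After op 1 (out_shuffle): [6 2 1 5 0 3 8 4 7]
After op 2 (out_shuffle): [6 3 2 8 1 4 5 7 0]
After op 3 (out_shuffle): [6 4 3 5 2 7 8 0 1]
After op 4 (out_shuffle): [6 7 4 8 3 0 5 1 2]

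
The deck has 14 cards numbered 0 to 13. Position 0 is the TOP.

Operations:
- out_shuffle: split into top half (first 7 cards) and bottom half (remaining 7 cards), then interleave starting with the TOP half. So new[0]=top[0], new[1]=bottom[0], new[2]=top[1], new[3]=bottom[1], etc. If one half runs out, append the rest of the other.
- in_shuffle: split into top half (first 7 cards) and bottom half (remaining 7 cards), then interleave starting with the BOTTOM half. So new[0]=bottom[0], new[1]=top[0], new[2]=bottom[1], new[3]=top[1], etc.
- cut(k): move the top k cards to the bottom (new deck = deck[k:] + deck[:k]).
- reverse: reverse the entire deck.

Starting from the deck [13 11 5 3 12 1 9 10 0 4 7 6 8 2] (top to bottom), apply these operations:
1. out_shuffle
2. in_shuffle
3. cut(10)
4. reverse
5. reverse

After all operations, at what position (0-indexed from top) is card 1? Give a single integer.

Answer: 10

Derivation:
After op 1 (out_shuffle): [13 10 11 0 5 4 3 7 12 6 1 8 9 2]
After op 2 (in_shuffle): [7 13 12 10 6 11 1 0 8 5 9 4 2 3]
After op 3 (cut(10)): [9 4 2 3 7 13 12 10 6 11 1 0 8 5]
After op 4 (reverse): [5 8 0 1 11 6 10 12 13 7 3 2 4 9]
After op 5 (reverse): [9 4 2 3 7 13 12 10 6 11 1 0 8 5]
Card 1 is at position 10.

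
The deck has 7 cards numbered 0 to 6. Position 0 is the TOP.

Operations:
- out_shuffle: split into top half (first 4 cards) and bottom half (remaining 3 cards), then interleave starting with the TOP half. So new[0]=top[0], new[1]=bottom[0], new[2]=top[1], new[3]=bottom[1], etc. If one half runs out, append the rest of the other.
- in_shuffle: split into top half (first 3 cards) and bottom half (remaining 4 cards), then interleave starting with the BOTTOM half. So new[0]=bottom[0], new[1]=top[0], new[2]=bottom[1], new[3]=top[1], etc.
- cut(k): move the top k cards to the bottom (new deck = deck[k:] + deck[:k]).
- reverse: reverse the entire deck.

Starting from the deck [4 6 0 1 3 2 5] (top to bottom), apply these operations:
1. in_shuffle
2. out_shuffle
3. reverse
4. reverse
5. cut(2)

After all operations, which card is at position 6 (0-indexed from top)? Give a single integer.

Answer: 2

Derivation:
After op 1 (in_shuffle): [1 4 3 6 2 0 5]
After op 2 (out_shuffle): [1 2 4 0 3 5 6]
After op 3 (reverse): [6 5 3 0 4 2 1]
After op 4 (reverse): [1 2 4 0 3 5 6]
After op 5 (cut(2)): [4 0 3 5 6 1 2]
Position 6: card 2.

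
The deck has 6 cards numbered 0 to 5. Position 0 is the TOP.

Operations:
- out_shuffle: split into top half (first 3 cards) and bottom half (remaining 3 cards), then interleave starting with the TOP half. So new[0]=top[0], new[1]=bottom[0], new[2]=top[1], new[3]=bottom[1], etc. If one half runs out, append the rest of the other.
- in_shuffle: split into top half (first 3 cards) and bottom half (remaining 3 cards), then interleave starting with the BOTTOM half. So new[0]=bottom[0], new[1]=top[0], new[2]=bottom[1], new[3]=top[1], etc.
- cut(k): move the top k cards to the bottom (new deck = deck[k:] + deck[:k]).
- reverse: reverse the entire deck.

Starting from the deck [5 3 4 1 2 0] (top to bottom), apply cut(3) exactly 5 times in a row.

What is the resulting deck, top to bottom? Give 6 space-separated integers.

Answer: 1 2 0 5 3 4

Derivation:
After op 1 (cut(3)): [1 2 0 5 3 4]
After op 2 (cut(3)): [5 3 4 1 2 0]
After op 3 (cut(3)): [1 2 0 5 3 4]
After op 4 (cut(3)): [5 3 4 1 2 0]
After op 5 (cut(3)): [1 2 0 5 3 4]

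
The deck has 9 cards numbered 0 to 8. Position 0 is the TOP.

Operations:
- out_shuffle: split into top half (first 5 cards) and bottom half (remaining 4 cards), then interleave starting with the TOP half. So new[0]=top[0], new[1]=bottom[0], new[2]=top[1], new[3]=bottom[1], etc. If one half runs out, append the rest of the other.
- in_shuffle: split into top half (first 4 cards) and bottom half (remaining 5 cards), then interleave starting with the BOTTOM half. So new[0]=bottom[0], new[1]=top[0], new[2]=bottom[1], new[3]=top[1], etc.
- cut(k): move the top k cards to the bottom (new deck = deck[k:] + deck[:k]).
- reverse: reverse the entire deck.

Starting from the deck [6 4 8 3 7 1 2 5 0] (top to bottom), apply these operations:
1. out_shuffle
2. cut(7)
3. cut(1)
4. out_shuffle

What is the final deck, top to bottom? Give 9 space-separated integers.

After op 1 (out_shuffle): [6 1 4 2 8 5 3 0 7]
After op 2 (cut(7)): [0 7 6 1 4 2 8 5 3]
After op 3 (cut(1)): [7 6 1 4 2 8 5 3 0]
After op 4 (out_shuffle): [7 8 6 5 1 3 4 0 2]

Answer: 7 8 6 5 1 3 4 0 2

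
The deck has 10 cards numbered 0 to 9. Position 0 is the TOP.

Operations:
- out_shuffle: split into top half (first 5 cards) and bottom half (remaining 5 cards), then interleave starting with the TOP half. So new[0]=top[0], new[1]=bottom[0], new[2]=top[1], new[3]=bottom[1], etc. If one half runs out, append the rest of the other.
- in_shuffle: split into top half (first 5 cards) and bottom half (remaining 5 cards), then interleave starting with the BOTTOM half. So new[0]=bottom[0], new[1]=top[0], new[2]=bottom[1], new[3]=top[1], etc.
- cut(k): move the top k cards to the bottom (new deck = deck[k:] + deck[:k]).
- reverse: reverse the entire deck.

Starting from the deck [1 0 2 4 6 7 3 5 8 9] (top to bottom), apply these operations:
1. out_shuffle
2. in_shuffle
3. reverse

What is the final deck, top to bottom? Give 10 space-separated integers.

Answer: 2 9 3 6 0 8 7 4 1 5

Derivation:
After op 1 (out_shuffle): [1 7 0 3 2 5 4 8 6 9]
After op 2 (in_shuffle): [5 1 4 7 8 0 6 3 9 2]
After op 3 (reverse): [2 9 3 6 0 8 7 4 1 5]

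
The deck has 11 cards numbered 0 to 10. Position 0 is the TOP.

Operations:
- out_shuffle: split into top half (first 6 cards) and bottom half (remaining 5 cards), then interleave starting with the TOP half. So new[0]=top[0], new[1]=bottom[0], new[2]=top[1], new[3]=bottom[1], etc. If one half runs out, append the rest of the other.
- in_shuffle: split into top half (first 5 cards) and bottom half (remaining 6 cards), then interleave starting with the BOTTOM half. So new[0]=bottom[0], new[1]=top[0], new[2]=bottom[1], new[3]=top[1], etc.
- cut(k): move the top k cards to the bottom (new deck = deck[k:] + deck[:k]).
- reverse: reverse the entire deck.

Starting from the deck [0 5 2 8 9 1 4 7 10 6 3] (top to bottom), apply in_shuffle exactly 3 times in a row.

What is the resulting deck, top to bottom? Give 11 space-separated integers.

After op 1 (in_shuffle): [1 0 4 5 7 2 10 8 6 9 3]
After op 2 (in_shuffle): [2 1 10 0 8 4 6 5 9 7 3]
After op 3 (in_shuffle): [4 2 6 1 5 10 9 0 7 8 3]

Answer: 4 2 6 1 5 10 9 0 7 8 3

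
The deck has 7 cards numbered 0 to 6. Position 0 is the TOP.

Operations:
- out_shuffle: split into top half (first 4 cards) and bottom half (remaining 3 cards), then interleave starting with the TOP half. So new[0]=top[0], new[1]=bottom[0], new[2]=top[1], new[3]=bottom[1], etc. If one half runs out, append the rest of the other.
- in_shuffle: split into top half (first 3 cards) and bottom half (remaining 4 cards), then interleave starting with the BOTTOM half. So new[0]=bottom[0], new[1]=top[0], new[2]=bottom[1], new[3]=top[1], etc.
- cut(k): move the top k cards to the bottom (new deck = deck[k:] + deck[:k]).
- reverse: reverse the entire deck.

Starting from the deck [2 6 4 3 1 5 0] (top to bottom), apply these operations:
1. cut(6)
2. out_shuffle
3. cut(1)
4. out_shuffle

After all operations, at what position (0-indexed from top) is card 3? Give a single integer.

After op 1 (cut(6)): [0 2 6 4 3 1 5]
After op 2 (out_shuffle): [0 3 2 1 6 5 4]
After op 3 (cut(1)): [3 2 1 6 5 4 0]
After op 4 (out_shuffle): [3 5 2 4 1 0 6]
Card 3 is at position 0.

Answer: 0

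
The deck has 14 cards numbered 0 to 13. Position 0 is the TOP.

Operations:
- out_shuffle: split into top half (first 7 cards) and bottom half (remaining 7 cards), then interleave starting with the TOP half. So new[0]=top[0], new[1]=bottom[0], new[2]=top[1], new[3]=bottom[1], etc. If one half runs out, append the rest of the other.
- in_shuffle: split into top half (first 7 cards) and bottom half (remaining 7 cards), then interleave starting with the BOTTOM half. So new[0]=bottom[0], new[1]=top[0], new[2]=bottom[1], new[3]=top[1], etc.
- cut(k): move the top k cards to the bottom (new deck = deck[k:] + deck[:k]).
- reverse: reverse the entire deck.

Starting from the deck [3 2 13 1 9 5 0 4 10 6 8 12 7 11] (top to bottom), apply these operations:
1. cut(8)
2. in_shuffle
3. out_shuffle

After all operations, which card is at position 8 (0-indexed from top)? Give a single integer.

After op 1 (cut(8)): [10 6 8 12 7 11 3 2 13 1 9 5 0 4]
After op 2 (in_shuffle): [2 10 13 6 1 8 9 12 5 7 0 11 4 3]
After op 3 (out_shuffle): [2 12 10 5 13 7 6 0 1 11 8 4 9 3]
Position 8: card 1.

Answer: 1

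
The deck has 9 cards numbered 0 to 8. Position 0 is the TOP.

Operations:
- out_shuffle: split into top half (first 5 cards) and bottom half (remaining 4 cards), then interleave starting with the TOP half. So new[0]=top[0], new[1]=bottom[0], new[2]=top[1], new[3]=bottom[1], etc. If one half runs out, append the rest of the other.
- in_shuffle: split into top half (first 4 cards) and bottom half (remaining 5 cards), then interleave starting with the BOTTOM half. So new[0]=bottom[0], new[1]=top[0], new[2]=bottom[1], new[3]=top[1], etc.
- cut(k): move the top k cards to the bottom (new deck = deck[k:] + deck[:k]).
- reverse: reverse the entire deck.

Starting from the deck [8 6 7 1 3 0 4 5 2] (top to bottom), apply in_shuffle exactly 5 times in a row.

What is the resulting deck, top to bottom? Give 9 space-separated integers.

Answer: 6 1 0 5 8 7 3 4 2

Derivation:
After op 1 (in_shuffle): [3 8 0 6 4 7 5 1 2]
After op 2 (in_shuffle): [4 3 7 8 5 0 1 6 2]
After op 3 (in_shuffle): [5 4 0 3 1 7 6 8 2]
After op 4 (in_shuffle): [1 5 7 4 6 0 8 3 2]
After op 5 (in_shuffle): [6 1 0 5 8 7 3 4 2]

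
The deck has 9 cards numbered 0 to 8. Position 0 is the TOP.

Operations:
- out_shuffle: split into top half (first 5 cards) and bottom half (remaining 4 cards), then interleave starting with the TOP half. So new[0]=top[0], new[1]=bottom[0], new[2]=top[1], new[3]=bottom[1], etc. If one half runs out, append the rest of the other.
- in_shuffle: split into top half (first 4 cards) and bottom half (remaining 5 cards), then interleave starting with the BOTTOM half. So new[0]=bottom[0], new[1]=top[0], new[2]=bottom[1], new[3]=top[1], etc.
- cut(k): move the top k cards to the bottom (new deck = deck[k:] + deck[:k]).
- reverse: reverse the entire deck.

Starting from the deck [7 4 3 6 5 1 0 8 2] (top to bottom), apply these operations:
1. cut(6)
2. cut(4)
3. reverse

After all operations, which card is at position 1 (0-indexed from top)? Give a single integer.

After op 1 (cut(6)): [0 8 2 7 4 3 6 5 1]
After op 2 (cut(4)): [4 3 6 5 1 0 8 2 7]
After op 3 (reverse): [7 2 8 0 1 5 6 3 4]
Position 1: card 2.

Answer: 2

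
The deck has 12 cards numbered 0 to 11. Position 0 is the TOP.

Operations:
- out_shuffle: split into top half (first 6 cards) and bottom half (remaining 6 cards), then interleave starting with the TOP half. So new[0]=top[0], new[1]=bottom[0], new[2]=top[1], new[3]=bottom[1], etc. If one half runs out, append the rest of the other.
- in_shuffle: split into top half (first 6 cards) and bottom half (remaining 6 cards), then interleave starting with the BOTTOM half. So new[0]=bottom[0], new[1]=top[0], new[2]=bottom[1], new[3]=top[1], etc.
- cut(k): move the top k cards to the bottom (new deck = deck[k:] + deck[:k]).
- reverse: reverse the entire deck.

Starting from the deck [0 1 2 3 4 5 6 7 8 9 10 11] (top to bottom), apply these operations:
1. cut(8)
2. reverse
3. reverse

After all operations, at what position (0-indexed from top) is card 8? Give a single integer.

Answer: 0

Derivation:
After op 1 (cut(8)): [8 9 10 11 0 1 2 3 4 5 6 7]
After op 2 (reverse): [7 6 5 4 3 2 1 0 11 10 9 8]
After op 3 (reverse): [8 9 10 11 0 1 2 3 4 5 6 7]
Card 8 is at position 0.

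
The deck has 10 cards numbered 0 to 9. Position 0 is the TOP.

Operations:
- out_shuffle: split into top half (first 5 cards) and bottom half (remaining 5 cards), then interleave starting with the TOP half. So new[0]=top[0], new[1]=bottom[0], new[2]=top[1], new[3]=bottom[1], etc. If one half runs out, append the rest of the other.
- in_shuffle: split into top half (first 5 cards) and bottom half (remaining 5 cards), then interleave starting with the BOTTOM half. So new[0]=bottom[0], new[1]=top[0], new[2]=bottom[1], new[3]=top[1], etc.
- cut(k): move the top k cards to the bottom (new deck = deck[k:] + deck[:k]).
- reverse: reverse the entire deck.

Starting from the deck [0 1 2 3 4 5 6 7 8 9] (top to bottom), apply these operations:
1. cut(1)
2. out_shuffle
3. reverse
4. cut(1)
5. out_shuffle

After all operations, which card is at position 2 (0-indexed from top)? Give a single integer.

After op 1 (cut(1)): [1 2 3 4 5 6 7 8 9 0]
After op 2 (out_shuffle): [1 6 2 7 3 8 4 9 5 0]
After op 3 (reverse): [0 5 9 4 8 3 7 2 6 1]
After op 4 (cut(1)): [5 9 4 8 3 7 2 6 1 0]
After op 5 (out_shuffle): [5 7 9 2 4 6 8 1 3 0]
Position 2: card 9.

Answer: 9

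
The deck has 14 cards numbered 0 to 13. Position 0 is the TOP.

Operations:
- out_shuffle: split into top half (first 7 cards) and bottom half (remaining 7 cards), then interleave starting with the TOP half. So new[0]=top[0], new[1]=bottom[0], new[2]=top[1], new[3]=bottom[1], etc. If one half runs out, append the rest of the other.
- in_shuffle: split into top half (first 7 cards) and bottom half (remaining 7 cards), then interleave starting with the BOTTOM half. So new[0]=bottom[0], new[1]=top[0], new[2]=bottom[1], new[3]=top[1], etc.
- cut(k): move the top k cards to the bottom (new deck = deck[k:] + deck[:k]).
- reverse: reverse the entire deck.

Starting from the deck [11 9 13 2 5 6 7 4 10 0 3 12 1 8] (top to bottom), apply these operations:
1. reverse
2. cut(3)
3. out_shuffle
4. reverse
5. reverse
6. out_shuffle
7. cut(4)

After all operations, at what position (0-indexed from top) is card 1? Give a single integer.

After op 1 (reverse): [8 1 12 3 0 10 4 7 6 5 2 13 9 11]
After op 2 (cut(3)): [3 0 10 4 7 6 5 2 13 9 11 8 1 12]
After op 3 (out_shuffle): [3 2 0 13 10 9 4 11 7 8 6 1 5 12]
After op 4 (reverse): [12 5 1 6 8 7 11 4 9 10 13 0 2 3]
After op 5 (reverse): [3 2 0 13 10 9 4 11 7 8 6 1 5 12]
After op 6 (out_shuffle): [3 11 2 7 0 8 13 6 10 1 9 5 4 12]
After op 7 (cut(4)): [0 8 13 6 10 1 9 5 4 12 3 11 2 7]
Card 1 is at position 5.

Answer: 5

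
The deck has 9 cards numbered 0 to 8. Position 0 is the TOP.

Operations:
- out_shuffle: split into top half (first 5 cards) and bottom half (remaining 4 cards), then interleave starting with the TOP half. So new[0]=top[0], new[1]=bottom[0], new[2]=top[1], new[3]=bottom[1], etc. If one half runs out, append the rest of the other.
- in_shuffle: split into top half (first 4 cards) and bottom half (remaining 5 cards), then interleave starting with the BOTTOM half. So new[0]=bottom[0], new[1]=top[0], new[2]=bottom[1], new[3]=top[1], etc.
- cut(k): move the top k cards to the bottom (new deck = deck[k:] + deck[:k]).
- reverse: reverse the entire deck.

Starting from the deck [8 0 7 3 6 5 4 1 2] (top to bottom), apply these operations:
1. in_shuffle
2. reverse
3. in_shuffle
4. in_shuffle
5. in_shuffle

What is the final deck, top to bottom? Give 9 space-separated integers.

Answer: 8 5 0 4 7 1 3 2 6

Derivation:
After op 1 (in_shuffle): [6 8 5 0 4 7 1 3 2]
After op 2 (reverse): [2 3 1 7 4 0 5 8 6]
After op 3 (in_shuffle): [4 2 0 3 5 1 8 7 6]
After op 4 (in_shuffle): [5 4 1 2 8 0 7 3 6]
After op 5 (in_shuffle): [8 5 0 4 7 1 3 2 6]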